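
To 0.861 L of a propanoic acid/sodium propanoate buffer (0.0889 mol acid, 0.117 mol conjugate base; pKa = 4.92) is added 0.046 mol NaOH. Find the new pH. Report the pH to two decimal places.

OH- converts CH3CH2COOH to CH3CH2COO-: CH3CH2COOH → 0.0429 mol, CH3CH2COO- → 0.163 mol.
pH = pKa + log(n_CH3CH2COO-/n_CH3CH2COOH) = 4.92 + log(0.163/0.0429) = 4.92 + (+0.580)

pH = 5.50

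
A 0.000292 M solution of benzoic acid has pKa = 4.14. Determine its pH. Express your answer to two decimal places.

C6H5COOH ⇌ C6H5COO- + H+
Ka = 10^(−4.14) = 7.24 × 10^-5
Let x = [H+] at equilibrium. Ka = x²/(0.000292 − x).
x is not negligible relative to C₀; solve x² + 7.24e-05·x − 2.11e-08 = 0.
x = [−7.24e-05 + √(7.24e-05² + 8.46e-08)]/2 = 1.14 × 10^-4 M
pH = −log(1.14 × 10^-4) = 3.94

pH = 3.94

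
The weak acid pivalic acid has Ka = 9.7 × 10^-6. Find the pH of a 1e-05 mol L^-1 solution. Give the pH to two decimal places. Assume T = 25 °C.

pH = 5.21

(CH3)3CCOOH ⇌ (CH3)3CCOO- + H+
From the ICE table, Ka = [H+]²/(1e-05 − [H+]) = 9.7 × 10^-6.
[H+] is not negligible relative to C₀; solve [H+]² + 9.7e-06·[H+] − 9.7e-11 = 0.
[H+] = [−9.7e-06 + √(9.7e-06² + 3.88e-10)]/2 = 6.13 × 10^-6 M
pH = −log(6.13 × 10^-6) = 5.21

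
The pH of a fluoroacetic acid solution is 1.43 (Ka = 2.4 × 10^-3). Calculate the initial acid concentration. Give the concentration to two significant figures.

[H+] = 10^(-1.43) = 3.72 × 10^-2 M = x
Ka = x²/(C₀ − x) ⇒ C₀ = x + x²/Ka
C₀ = 3.72 × 10^-2 + (3.72 × 10^-2)²/(2.4 × 10^-3) = 6.14 × 10^-1 M

C₀ = 6.1 × 10^-1 M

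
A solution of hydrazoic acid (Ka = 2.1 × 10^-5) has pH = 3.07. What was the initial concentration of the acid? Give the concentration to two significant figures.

[H+] = 10^(-3.07) = 8.51 × 10^-4 M = x
Ka = x²/(C₀ − x) ⇒ C₀ = x + x²/Ka
C₀ = 8.51 × 10^-4 + (8.51 × 10^-4)²/(2.1 × 10^-5) = 3.53 × 10^-2 M

C₀ = 3.5 × 10^-2 M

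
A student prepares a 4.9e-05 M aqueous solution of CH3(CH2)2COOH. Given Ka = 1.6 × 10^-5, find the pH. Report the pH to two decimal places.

CH3(CH2)2COOH ⇌ CH3(CH2)2COO- + H+
From the ICE table, Ka = [H+]²/(4.9e-05 − [H+]) = 1.6 × 10^-5.
The 5% rule fails; solving [H+]² + Ka·[H+] − Ka·C₀ = 0 exactly:
[H+] = [−1.6e-05 + √(1.6e-05² + 3.14e-09)]/2 = 2.11 × 10^-5 M
pH = −log[H+] = −log(2.11 × 10^-5) = 4.68

pH = 4.68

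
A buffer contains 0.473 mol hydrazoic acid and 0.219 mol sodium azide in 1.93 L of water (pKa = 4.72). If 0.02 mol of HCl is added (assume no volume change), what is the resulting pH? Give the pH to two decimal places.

pH = 4.33

After neutralization: n(HN3) = 0.493 mol, n(N3-) = 0.199 mol.
pH = pKa + log([A⁻]/[HA]) = 4.72 + log(0.199/0.493) = 4.72 -0.394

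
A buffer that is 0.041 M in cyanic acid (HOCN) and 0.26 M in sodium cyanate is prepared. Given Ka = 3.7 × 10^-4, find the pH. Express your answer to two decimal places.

pH = 4.23

pKa = −log(3.7 × 10^-4) = 3.432
Using pH = pKa + log([base]/[acid]) with [base]/[acid] = 0.26/0.041:
pH = 3.432 + (+0.802) = 4.23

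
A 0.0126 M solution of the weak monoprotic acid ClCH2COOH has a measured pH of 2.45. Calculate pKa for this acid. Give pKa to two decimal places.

[H+] = 10^(-2.45) = 3.55 × 10^-3 M
At equilibrium [HA] = 0.0126 − 3.55 × 10^-3 = 9.05 × 10^-3 M
Ka = [H+][A-]/[HA] = (3.55 × 10^-3)² / 9.05 × 10^-3 = 1.39 × 10^-3
pKa = -log(1.39 × 10^-3) = 2.86

pKa = 2.86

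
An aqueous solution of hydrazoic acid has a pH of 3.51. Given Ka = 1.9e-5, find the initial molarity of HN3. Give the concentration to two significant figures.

[H+] = 10^(-3.51) = 3.09 × 10^-4 M = x
Ka = x²/(C₀ − x) ⇒ C₀ = x + x²/Ka
C₀ = 3.09 × 10^-4 + (3.09 × 10^-4)²/(1.9 × 10^-5) = 5.33 × 10^-3 M

C₀ = 5.3 × 10^-3 M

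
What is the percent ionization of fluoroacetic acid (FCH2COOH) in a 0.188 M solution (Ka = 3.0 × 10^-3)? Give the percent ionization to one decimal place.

11.9%

FCH2COOH ⇌ FCH2COO- + H+; let x = [H+] at equilibrium.
Ka = x²/(C₀ − x); solving the quadratic gives x = 2.23 × 10^-2 M.
% ionization = x/C₀ × 100% = 2.23 × 10^-2/0.188 × 100% = 11.9%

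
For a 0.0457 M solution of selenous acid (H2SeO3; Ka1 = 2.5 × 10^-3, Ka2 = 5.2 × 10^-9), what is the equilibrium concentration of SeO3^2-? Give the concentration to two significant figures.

5.2 × 10^-9 M

First ionization gives [H+] ≈ [HSeO3-] = 9.51 × 10^-3 M.
Second step: Ka2 = [H+][SeO3^2-]/[HSeO3-] ≈ [SeO3^2-] (since [H+] ≈ [HSeO3-]).
So [SeO3^2-] ≈ Ka2.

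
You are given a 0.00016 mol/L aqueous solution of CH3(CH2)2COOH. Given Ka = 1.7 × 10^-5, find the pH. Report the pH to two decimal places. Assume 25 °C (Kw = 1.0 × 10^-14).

pH = 4.35

CH3(CH2)2COOH ⇌ CH3(CH2)2COO- + H+
From the ICE table, Ka = [H+]²/(0.00016 − [H+]) = 1.7 × 10^-5.
The 5% rule fails; solving [H+]² + Ka·[H+] − Ka·C₀ = 0 exactly:
[H+] = [−1.7e-05 + √(1.7e-05² + 1.09e-08)]/2 = 4.43 × 10^-5 M
pH = −log[H+] = −log(4.43 × 10^-5) = 4.35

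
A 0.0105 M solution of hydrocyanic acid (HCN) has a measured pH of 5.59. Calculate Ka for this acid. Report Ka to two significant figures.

[H+] = 10^(-5.59) = 2.57 × 10^-6 M
At equilibrium [HA] = 0.0105 − 2.57 × 10^-6 = 1.05 × 10^-2 M
Ka = [H+][A-]/[HA] = (2.57 × 10^-6)² / 1.05 × 10^-2 = 6.3 × 10^-10

Ka = 6.3 × 10^-10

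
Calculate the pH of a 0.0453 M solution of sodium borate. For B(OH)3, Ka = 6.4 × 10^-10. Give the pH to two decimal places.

B(OH)4- is the conjugate base of the weak acid B(OH)3.
Kb = Kw/Ka = 1.0×10^-14 / 6.4 × 10^-10 = 1.56 × 10^-5
Kb = [OH-]²/(0.0453 − [OH-]) = 1.56 × 10^-5
Since Kb ≪ C₀, [OH-] ≈ √(Kb·C₀) = 8.41 × 10^-4 M.
Check: 1.9% ionized — well under 5%, approximation valid.
pOH = −log(8.41 × 10^-4) = 3.08; pH = 14.00 − 3.08 = 10.92

pH = 10.92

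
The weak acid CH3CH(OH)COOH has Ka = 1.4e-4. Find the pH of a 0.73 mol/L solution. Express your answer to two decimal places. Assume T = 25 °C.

pH = 2.00

CH3CH(OH)COOH ⇌ CH3CH(OH)COO- + H+
From the ICE table, Ka = [H+]²/(0.73 − [H+]) = 1.4 × 10^-4.
Since Ka ≪ C₀, [H+] ≈ √(Ka·C₀) = 1.01 × 10^-2 M.
Check: 1.4% ionized — well under 5%, approximation valid.
pH = −log(1.01 × 10^-2) = 2.00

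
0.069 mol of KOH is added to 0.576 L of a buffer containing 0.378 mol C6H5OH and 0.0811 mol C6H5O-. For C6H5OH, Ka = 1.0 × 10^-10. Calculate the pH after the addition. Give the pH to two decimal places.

OH- converts C6H5OH to C6H5O-: C6H5OH → 0.309 mol, C6H5O- → 0.15 mol.
pKa = −log(1.0 × 10^-10) = 10.000
pH = pKa + log(n_C6H5O-/n_C6H5OH) = 10.000 + log(0.15/0.309) = 10.000 + (-0.314)

pH = 9.69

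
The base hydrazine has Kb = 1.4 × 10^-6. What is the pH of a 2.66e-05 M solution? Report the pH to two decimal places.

N2H4 + H2O ⇌ N2H5+ + OH-
From the ICE table, Kb = x²/(2.66e-05 − x) = 1.4 × 10^-6.
Here C₀/Kb ≈ 19, so the small-x approximation fails. Use the quadratic:
x = [−1.4e-06 + √(1.4e-06² + 1.49e-10)]/2 = 5.44 × 10^-6 M
pOH = −log(5.44 × 10^-6) = 5.26; pH = 14.00 − 5.26 = 8.74

pH = 8.74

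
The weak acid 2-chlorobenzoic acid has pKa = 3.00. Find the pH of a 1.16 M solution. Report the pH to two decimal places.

pH = 1.47

ClC6H4COOH ⇌ ClC6H4COO- + H+
Ka = 10^(−3.00) = 1.00 × 10^-3
Ka = x²/(1.16 − x) = 1.00 × 10^-3
Assume x ≪ 1.16: x ≈ √(1.00 × 10^-3 × 1.16) = 3.41 × 10^-2 M
Check: 2.9% ionized — well under 5%, approximation valid.
pH = −log[H+] = −log(3.41 × 10^-2) = 1.47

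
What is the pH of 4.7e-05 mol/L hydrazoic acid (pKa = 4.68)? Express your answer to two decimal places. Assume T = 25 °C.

HN3 ⇌ N3- + H+
Ka = 10^(−4.68) = 2.09 × 10^-5
From the ICE table, Ka = x²/(4.7e-05 − x) = 2.09 × 10^-5.
Here C₀/Ka ≈ 2.25, so the small-x approximation fails. Use the quadratic:
x = (−Ka + √(Ka² + 4·Ka·C₀))/2 = 2.26 × 10^-5 M
pH = −log(2.26 × 10^-5) = 4.65

pH = 4.65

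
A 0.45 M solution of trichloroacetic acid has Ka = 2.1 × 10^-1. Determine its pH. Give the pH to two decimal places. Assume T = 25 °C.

pH = 0.66

Cl3CCOOH ⇌ Cl3CCOO- + H+
From the ICE table, Ka = [H+]²/(0.45 − [H+]) = 2.1 × 10^-1.
[H+] is not negligible relative to C₀; solve [H+]² + 0.21·[H+] − 0.0945 = 0.
[H+] = (−Ka + √(Ka² + 4·Ka·C₀))/2 = 2.20 × 10^-1 M
pH = −log[H+] = −log(2.20 × 10^-1) = 0.66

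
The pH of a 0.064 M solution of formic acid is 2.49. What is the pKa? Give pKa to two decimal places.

[H+] = 10^(-2.49) = 3.24 × 10^-3 M
At equilibrium [HA] = 0.064 − 3.24 × 10^-3 = 6.08 × 10^-2 M
Ka = [H+][A-]/[HA] = (3.24 × 10^-3)² / 6.08 × 10^-2 = 1.73 × 10^-4
pKa = -log(1.73 × 10^-4) = 3.76

pKa = 3.76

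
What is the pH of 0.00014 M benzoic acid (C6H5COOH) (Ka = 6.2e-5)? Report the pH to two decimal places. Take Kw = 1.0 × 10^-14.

pH = 4.17

C6H5COOH ⇌ C6H5COO- + H+
From the ICE table, Ka = [H+]²/(0.00014 − [H+]) = 6.2 × 10^-5.
The 5% rule fails; solving [H+]² + Ka·[H+] − Ka·C₀ = 0 exactly:
[H+] = (−Ka + √(Ka² + 4·Ka·C₀))/2 = 6.72 × 10^-5 M
pH = −log[H+] = −log(6.72 × 10^-5) = 4.17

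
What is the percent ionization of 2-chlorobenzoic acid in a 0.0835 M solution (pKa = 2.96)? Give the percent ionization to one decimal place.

10.8%

ClC6H4COOH ⇌ ClC6H4COO- + H+; let x = [H+] at equilibrium.
Ka = 10^(−2.96) = 1.10 × 10^-3
Solve x² + 0.0011x − 9.19e-05 = 0 → x = 9.05 × 10^-3 M
Fraction ionized = 9.05 × 10^-3 / 0.0835 = 0.1084 → 10.8%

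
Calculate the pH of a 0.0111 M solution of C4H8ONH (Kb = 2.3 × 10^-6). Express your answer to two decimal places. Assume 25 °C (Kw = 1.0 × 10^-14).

pH = 10.20

C4H8ONH + H2O ⇌ C4H8ONH2+ + OH-
From the ICE table, Kb = x²/(0.0111 − x) = 2.3 × 10^-6.
Neglecting x in the denominator: x = √(2.3 × 10^-6 × 0.0111) = 1.60 × 10^-4 M
Check: 1.4% ionized — well under 5%, approximation valid.
pOH = −log(1.60 × 10^-4) = 3.80; pH = 14.00 − 3.80 = 10.20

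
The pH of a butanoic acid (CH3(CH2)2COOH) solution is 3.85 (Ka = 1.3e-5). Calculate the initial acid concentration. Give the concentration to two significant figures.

[H+] = 10^(-3.85) = 1.41 × 10^-4 M = x
Ka = x²/(C₀ − x) ⇒ C₀ = x + x²/Ka
C₀ = 1.41 × 10^-4 + (1.41 × 10^-4)²/(1.3 × 10^-5) = 1.67 × 10^-3 M

C₀ = 1.7 × 10^-3 M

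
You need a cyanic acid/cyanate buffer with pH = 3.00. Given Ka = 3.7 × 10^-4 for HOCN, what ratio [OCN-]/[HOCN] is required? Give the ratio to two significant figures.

pKa = -log(3.7 × 10^-4) = 3.432
pH = pKa + log(r) ⇒ log(r) = 3.00 − 3.432 = -0.432
r = [OCN-]/[HOCN] = 10^(-0.432) = 0.37

ratio = 0.37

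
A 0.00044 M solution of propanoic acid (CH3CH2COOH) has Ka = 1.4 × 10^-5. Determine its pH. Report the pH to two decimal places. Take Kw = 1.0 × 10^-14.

pH = 4.14

CH3CH2COOH ⇌ CH3CH2COO- + H+
Let x = [H+] at equilibrium. Ka = x²/(0.00044 − x).
x is not negligible relative to C₀; solve x² + 1.4e-05·x − 6.16e-09 = 0.
x = [−1.4e-05 + √(1.4e-05² + 2.46e-08)]/2 = 7.18 × 10^-5 M
pH = −log(7.18 × 10^-5) = 4.14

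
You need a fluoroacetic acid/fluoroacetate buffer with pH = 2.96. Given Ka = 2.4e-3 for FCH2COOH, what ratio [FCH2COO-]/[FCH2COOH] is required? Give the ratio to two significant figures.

ratio = 2.2

pKa = -log(2.4 × 10^-3) = 2.620
pH = pKa + log(r) ⇒ log(r) = 2.96 − 2.620 = +0.340
r = [FCH2COO-]/[FCH2COOH] = 10^(+0.340) = 2.19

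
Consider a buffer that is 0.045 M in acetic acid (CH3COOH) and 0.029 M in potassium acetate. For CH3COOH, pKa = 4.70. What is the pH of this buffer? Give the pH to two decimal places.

pH = pKa + log([A⁻]/[HA]) = 4.70 + log(0.029/0.045)
pH = 4.70 + (-0.191) = 4.51

pH = 4.51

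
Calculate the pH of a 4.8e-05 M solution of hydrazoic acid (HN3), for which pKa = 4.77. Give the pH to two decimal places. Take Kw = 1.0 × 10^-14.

HN3 ⇌ N3- + H+
Ka = 10^(−4.77) = 1.70 × 10^-5
Ka = [H+]²/(4.8e-05 − [H+]) = 1.70 × 10^-5
Here C₀/Ka ≈ 2.82, so the small-[H+] approximation fails. Use the quadratic:
[H+] = [−1.7e-05 + √(1.7e-05² + 3.26e-09)]/2 = 2.13 × 10^-5 M
pH = −log[H+] = −log(2.13 × 10^-5) = 4.67

pH = 4.67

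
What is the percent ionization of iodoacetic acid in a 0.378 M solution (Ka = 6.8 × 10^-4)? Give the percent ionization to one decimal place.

4.2%

ICH2COOH ⇌ ICH2COO- + H+; let x = [H+] at equilibrium.
x ≈ √(Ka·C₀) = √(6.8 × 10^-4 × 0.378) = 1.60 × 10^-2 M
% ionization = x/C₀ × 100% = 1.60 × 10^-2/0.378 × 100% = 4.2%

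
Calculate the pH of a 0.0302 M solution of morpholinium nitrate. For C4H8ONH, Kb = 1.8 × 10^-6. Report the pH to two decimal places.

C4H8ONH2+ is the conjugate acid of the weak base C4H8ONH.
Ka = Kw/Kb = 1.0×10^-14 / 1.8 × 10^-6 = 5.56 × 10^-9
From the ICE table, Ka = x²/(0.0302 − x) = 5.56 × 10^-9.
Assume x ≪ 0.0302: x ≈ √(5.56 × 10^-9 × 0.0302) = 1.30 × 10^-5 M
pH = −log(1.30 × 10^-5) = 4.89

pH = 4.89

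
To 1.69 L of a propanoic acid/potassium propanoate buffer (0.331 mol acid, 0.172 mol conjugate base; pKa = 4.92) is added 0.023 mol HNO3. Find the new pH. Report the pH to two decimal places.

Added H+ converts CH3CH2COO- to CH3CH2COOH: CH3CH2COOH → 0.354 mol, CH3CH2COO- → 0.149 mol.
pH = pKa + log(n_CH3CH2COO-/n_CH3CH2COOH) = 4.92 + log(0.149/0.354) = 4.92 + (-0.376)

pH = 4.54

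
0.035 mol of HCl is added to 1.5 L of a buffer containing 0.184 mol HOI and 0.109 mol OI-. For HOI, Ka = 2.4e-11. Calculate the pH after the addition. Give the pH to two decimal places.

pH = 10.15

Added H+ converts OI- to HOI: HOI → 0.219 mol, OI- → 0.074 mol.
pKa = −log(2.4 × 10^-11) = 10.620
pH = pKa + log([A⁻]/[HA]) = 10.620 + log(0.074/0.219) = 10.620 -0.471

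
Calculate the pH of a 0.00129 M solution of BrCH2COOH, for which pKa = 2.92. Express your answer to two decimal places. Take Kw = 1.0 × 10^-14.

pH = 3.11

BrCH2COOH ⇌ BrCH2COO- + H+
Ka = 10^(−2.92) = 1.20 × 10^-3
From the ICE table, Ka = [H+]²/(0.00129 − [H+]) = 1.20 × 10^-3.
[H+] is not negligible relative to C₀; solve [H+]² + 0.0012·[H+] − 1.55e-06 = 0.
[H+] = (−Ka + √(Ka² + 4·Ka·C₀))/2 = 7.81 × 10^-4 M
pH = −log(7.81 × 10^-4) = 3.11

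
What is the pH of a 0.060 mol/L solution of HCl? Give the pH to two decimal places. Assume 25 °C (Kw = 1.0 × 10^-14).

HCl is a strong acid and dissociates completely, so [H+] = 0.060 M.
pH = -log(0.06) = 1.22

pH = 1.22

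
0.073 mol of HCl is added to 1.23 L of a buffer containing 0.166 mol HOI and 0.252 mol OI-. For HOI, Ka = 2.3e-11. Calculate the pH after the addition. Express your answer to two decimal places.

After neutralization: n(HOI) = 0.239 mol, n(OI-) = 0.179 mol.
pKa = −log(2.3 × 10^-11) = 10.638
pH = pKa + log([A⁻]/[HA]) = 10.638 + log(0.179/0.239) = 10.638 -0.126

pH = 10.51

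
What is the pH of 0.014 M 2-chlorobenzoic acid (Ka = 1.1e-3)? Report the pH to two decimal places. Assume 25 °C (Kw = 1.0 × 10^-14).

ClC6H4COOH ⇌ ClC6H4COO- + H+
From the ICE table, Ka = [H+]²/(0.014 − [H+]) = 1.1 × 10^-3.
The 5% rule fails; solving [H+]² + Ka·[H+] − Ka·C₀ = 0 exactly:
[H+] = [−0.0011 + √(0.0011² + 6.16e-05)]/2 = 3.41 × 10^-3 M
pH = −log(3.41 × 10^-3) = 2.47

pH = 2.47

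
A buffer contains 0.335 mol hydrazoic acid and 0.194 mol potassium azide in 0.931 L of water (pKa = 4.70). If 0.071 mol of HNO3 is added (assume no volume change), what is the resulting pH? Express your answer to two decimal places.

pH = 4.18

After neutralization: n(HN3) = 0.406 mol, n(N3-) = 0.123 mol.
pH = pKa + log(n_N3-/n_HN3) = 4.70 + log(0.123/0.406) = 4.70 + (-0.519)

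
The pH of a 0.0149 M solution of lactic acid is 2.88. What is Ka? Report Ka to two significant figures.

Ka = 1.3 × 10^-4

[H+] = 10^(-2.88) = 1.32 × 10^-3 M
At equilibrium [HA] = 0.0149 − 1.32 × 10^-3 = 1.36 × 10^-2 M
Ka = [H+][A-]/[HA] = (1.32 × 10^-3)² / 1.36 × 10^-2 = 1.3 × 10^-4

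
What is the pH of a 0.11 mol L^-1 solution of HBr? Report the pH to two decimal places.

HBr is a strong acid and dissociates completely, so [H+] = 0.11 M.
pH = -log(0.11) = 0.96

pH = 0.96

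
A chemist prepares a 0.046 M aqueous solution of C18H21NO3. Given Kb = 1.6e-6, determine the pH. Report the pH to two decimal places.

pH = 10.43

C18H21NO3 + H2O ⇌ C18H22NO3+ + OH-
From the ICE table, Kb = x²/(0.046 − x) = 1.6 × 10^-6.
Neglecting x in the denominator: x = √(1.6 × 10^-6 × 0.046) = 2.71 × 10^-4 M
pOH = −log(2.71 × 10^-4) = 3.57; pH = 14.00 − 3.57 = 10.43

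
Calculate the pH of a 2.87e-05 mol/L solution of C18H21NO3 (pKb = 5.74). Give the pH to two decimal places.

C18H21NO3 + H2O ⇌ C18H22NO3+ + OH-
Kb = 10^(−5.74) = 1.82 × 10^-6
Kb = [OH-]²/(2.87e-05 − [OH-]) = 1.82 × 10^-6
[OH-] is not negligible relative to C₀; solve [OH-]² + 1.82e-06·[OH-] − 5.22e-11 = 0.
[OH-] = [−1.82e-06 + √(1.82e-06² + 2.09e-10)]/2 = 6.37 × 10^-6 M
pOH = −log(6.37 × 10^-6) = 5.20; pH = 14.00 − 5.20 = 8.80

pH = 8.80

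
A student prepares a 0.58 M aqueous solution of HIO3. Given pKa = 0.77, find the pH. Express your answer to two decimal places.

HIO3 ⇌ IO3- + H+
Ka = 10^(−0.77) = 1.70 × 10^-1
From the ICE table, Ka = [H+]²/(0.58 − [H+]) = 1.70 × 10^-1.
The 5% rule fails; solving [H+]² + Ka·[H+] − Ka·C₀ = 0 exactly:
[H+] = (−Ka + √(Ka² + 4·Ka·C₀))/2 = 2.40 × 10^-1 M
pH = −log(2.40 × 10^-1) = 0.62

pH = 0.62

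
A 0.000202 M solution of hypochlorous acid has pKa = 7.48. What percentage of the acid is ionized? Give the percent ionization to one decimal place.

HOCl ⇌ OCl- + H+; let x = [H+] at equilibrium.
Ka = 10^(−7.48) = 3.31 × 10^-8
x ≈ √(Ka·C₀) = √(3.31 × 10^-8 × 0.000202) = 2.59 × 10^-6 M
% ionization = x/C₀ × 100% = 2.59 × 10^-6/0.000202 × 100% = 1.3%

1.3%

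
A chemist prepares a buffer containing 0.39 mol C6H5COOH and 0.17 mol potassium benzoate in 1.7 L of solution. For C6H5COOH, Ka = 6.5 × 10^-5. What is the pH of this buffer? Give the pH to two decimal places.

pKa = −log(6.5 × 10^-5) = 4.187
Using pH = pKa + log([base]/[acid]) with [base]/[acid] = 0.17/0.39:
pH = 4.187 + (-0.361) = 3.83

pH = 3.83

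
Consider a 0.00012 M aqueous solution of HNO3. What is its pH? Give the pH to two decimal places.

pH = 3.92

HNO3 is a strong acid and dissociates completely, so [H+] = 0.00012 M.
pH = -log(0.00012) = 3.92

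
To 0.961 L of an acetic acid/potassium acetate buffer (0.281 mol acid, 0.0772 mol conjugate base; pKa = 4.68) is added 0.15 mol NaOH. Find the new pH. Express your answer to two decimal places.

pH = 4.92

OH- converts CH3COOH to CH3COO-: CH3COOH → 0.131 mol, CH3COO- → 0.227 mol.
Henderson–Hasselbalch with mole ratio 0.227/0.131: pH = 4.68 + (+0.239)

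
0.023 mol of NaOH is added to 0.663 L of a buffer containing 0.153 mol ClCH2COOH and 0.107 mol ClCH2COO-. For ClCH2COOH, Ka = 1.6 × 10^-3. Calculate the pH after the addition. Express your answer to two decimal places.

OH- converts ClCH2COOH to ClCH2COO-: ClCH2COOH → 0.13 mol, ClCH2COO- → 0.13 mol.
pKa = −log(1.6 × 10^-3) = 2.796
pH = pKa + log([A⁻]/[HA]) = 2.796 + log(0.13/0.13) = 2.796 +0.000

pH = 2.80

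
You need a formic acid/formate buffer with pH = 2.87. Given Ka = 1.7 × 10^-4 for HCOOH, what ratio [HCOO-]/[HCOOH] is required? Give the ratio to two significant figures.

pKa = -log(1.7 × 10^-4) = 3.770
pH = pKa + log(r) ⇒ log(r) = 2.87 − 3.770 = -0.900
r = [HCOO-]/[HCOOH] = 10^(-0.900) = 0.126

ratio = 0.13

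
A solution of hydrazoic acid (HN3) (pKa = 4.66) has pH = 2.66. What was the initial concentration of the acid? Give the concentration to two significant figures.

C₀ = 2.2 × 10^-1 M

[H+] = 10^(-2.66) = 2.19 × 10^-3 M = x
Ka = 10^(−4.66) = 2.19 × 10^-5
Ka = x²/(C₀ − x) ⇒ C₀ = x + x²/Ka
C₀ = 2.19 × 10^-3 + (2.19 × 10^-3)²/(2.19 × 10^-5) = 2.21 × 10^-1 M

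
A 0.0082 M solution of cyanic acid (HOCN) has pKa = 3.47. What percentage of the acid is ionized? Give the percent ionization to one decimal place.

18.4%

HOCN ⇌ OCN- + H+; let x = [H+] at equilibrium.
Ka = 10^(−3.47) = 3.39 × 10^-4
Ka = x²/(C₀ − x); solving the quadratic gives x = 1.51 × 10^-3 M.
% ionization = x/C₀ × 100% = 1.51 × 10^-3/0.0082 × 100% = 18.4%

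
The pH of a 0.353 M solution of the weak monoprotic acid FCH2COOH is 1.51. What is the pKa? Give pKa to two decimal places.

pKa = 2.53

[H+] = 10^(-1.51) = 3.09 × 10^-2 M
At equilibrium [HA] = 0.353 − 3.09 × 10^-2 = 3.22 × 10^-1 M
Ka = [H+][A-]/[HA] = (3.09 × 10^-2)² / 3.22 × 10^-1 = 2.97 × 10^-3
pKa = -log(2.97 × 10^-3) = 2.53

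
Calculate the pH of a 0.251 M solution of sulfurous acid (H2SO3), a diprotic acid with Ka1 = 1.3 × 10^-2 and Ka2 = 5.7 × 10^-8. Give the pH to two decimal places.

pH = 1.29

Ka1 ≫ Ka2, so treat the first dissociation as the only significant source of H+.
Ka1 = x²/(0.251 − x) = 1.3 × 10^-2
Solving the quadratic: x = (−Ka1 + √(Ka1² + 4·Ka1·C₀))/2 = 5.10 × 10^-2 M
pH = −log(5.10 × 10^-2) = 1.29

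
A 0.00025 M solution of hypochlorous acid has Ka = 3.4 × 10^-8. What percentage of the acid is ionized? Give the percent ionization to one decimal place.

HOCl ⇌ OCl- + H+; let x = [H+] at equilibrium.
x ≈ √(Ka·C₀) = √(3.4 × 10^-8 × 0.00025) = 2.92 × 10^-6 M
Fraction ionized = 2.92 × 10^-6 / 0.00025 = 0.0117 → 1.2%

1.2%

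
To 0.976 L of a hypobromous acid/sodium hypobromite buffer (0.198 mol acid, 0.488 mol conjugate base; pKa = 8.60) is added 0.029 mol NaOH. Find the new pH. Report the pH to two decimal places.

OH- converts HOBr to OBr-: HOBr → 0.169 mol, OBr- → 0.517 mol.
pH = pKa + log([A⁻]/[HA]) = 8.60 + log(0.517/0.169) = 8.60 +0.486

pH = 9.09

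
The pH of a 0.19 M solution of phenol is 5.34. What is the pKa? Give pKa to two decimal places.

[H+] = 10^(-5.34) = 4.57 × 10^-6 M
At equilibrium [HA] = 0.19 − 4.57 × 10^-6 = 1.90 × 10^-1 M
Ka = [H+][A-]/[HA] = (4.57 × 10^-6)² / 1.90 × 10^-1 = 1.10 × 10^-10
pKa = -log(1.10 × 10^-10) = 9.96

pKa = 9.96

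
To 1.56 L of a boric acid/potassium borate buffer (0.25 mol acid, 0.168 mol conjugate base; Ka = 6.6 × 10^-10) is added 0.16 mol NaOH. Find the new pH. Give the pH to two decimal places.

pH = 9.74

OH- converts B(OH)3 to B(OH)4-: B(OH)3 → 0.09 mol, B(OH)4- → 0.328 mol.
pKa = −log(6.6 × 10^-10) = 9.180
pH = pKa + log(n_B(OH)4-/n_B(OH)3) = 9.180 + log(0.328/0.09) = 9.180 + (+0.562)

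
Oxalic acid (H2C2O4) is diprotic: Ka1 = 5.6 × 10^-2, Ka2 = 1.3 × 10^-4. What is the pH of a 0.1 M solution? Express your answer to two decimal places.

Ka1 ≫ Ka2, so treat the first dissociation as the only significant source of H+.
Ka1 = x²/(0.1 − x) = 5.6 × 10^-2
Solving the quadratic: x = (−Ka1 + √(Ka1² + 4·Ka1·C₀))/2 = 5.19 × 10^-2 M
pH = −log(5.19 × 10^-2) = 1.28

pH = 1.28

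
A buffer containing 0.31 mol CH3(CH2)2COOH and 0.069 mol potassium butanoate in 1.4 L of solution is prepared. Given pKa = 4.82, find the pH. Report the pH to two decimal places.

pH = 4.17

pH = pKa + log([A⁻]/[HA]) = 4.82 + log(0.069/0.31)
pH = 4.82 + (-0.653) = 4.17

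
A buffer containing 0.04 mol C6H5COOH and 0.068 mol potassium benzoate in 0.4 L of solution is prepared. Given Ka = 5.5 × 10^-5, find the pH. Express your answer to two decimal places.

pKa = −log(5.5 × 10^-5) = 4.260
Henderson–Hasselbalch: pH = pKa + log([C6H5COO-]/[C6H5COOH]) = 4.260 + log(0.068/0.04)
pH = 4.260 + (+0.230) = 4.49

pH = 4.49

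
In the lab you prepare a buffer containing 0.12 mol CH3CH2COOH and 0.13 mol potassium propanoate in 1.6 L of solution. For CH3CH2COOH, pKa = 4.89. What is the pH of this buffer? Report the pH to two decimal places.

pH = pKa + log([A⁻]/[HA]) = 4.89 + log(0.13/0.12)
pH = 4.89 + (+0.035) = 4.92

pH = 4.92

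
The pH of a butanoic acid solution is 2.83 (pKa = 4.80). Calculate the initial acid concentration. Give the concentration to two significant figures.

C₀ = 1.4 × 10^-1 M

[H+] = 10^(-2.83) = 1.48 × 10^-3 M = x
Ka = 10^(−4.80) = 1.58 × 10^-5
Ka = x²/(C₀ − x) ⇒ C₀ = x + x²/Ka
C₀ = 1.48 × 10^-3 + (1.48 × 10^-3)²/(1.58 × 10^-5) = 1.40 × 10^-1 M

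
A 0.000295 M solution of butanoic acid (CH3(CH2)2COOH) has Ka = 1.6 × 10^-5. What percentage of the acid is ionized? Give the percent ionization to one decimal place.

CH3(CH2)2COOH ⇌ CH3(CH2)2COO- + H+; let x = [H+] at equilibrium.
Ka = x²/(C₀ − x); solving the quadratic gives x = 6.12 × 10^-5 M.
% ionization = x/C₀ × 100% = 6.12 × 10^-5/0.000295 × 100% = 20.7%

20.7%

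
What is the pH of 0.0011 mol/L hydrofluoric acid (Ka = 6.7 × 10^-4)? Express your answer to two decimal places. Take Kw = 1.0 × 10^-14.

pH = 3.23

HF ⇌ F- + H+
From the ICE table, Ka = [H+]²/(0.0011 − [H+]) = 6.7 × 10^-4.
Here C₀/Ka ≈ 1.64, so the small-[H+] approximation fails. Use the quadratic:
[H+] = (−Ka + √(Ka² + 4·Ka·C₀))/2 = 5.87 × 10^-4 M
pH = −log(5.87 × 10^-4) = 3.23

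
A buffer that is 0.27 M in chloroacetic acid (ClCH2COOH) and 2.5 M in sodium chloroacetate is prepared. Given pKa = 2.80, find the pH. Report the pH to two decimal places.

pH = 3.77

Henderson–Hasselbalch: pH = pKa + log([ClCH2COO-]/[ClCH2COOH]) = 2.80 + log(2.5/0.27)
pH = 2.80 + (+0.967) = 3.77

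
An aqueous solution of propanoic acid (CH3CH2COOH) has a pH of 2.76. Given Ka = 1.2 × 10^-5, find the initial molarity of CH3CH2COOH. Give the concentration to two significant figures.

C₀ = 2.5 × 10^-1 M

[H+] = 10^(-2.76) = 1.74 × 10^-3 M = x
Ka = x²/(C₀ − x) ⇒ C₀ = x + x²/Ka
C₀ = 1.74 × 10^-3 + (1.74 × 10^-3)²/(1.2 × 10^-5) = 2.54 × 10^-1 M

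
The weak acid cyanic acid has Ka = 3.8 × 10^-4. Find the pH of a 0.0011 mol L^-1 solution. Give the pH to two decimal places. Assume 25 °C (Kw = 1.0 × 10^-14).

HOCN ⇌ OCN- + H+
Ka = x²/(0.0011 − x) = 3.8 × 10^-4
The 5% rule fails; solving x² + Ka·x − Ka·C₀ = 0 exactly:
x = (−Ka + √(Ka² + 4·Ka·C₀))/2 = 4.84 × 10^-4 M
pH = −log(4.84 × 10^-4) = 3.32

pH = 3.32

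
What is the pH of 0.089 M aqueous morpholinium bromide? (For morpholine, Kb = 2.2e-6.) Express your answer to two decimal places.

C4H8ONH2+ is the conjugate acid of the weak base C4H8ONH.
Ka = Kw/Kb = 1.0×10^-14 / 2.2 × 10^-6 = 4.55 × 10^-9
From the ICE table, Ka = [H+]²/(0.089 − [H+]) = 4.55 × 10^-9.
Assume [H+] ≪ 0.089: [H+] ≈ √(4.55 × 10^-9 × 0.089) = 2.01 × 10^-5 M
pH = −log[H+] = −log(2.01 × 10^-5) = 4.70

pH = 4.70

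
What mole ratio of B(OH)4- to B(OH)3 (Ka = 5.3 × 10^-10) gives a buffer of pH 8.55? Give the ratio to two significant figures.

pKa = -log(5.3 × 10^-10) = 9.276
pH = pKa + log(r) ⇒ log(r) = 8.55 − 9.276 = -0.726
r = [B(OH)4-]/[B(OH)3] = 10^(-0.726) = 0.188

ratio = 0.19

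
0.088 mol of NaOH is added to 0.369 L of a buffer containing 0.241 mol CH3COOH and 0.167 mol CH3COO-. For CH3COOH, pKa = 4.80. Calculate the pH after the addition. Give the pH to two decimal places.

After neutralization: n(CH3COOH) = 0.153 mol, n(CH3COO-) = 0.255 mol.
Henderson–Hasselbalch with mole ratio 0.255/0.153: pH = 4.80 + (+0.222)

pH = 5.02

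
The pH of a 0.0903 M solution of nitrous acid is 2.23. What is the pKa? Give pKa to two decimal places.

pKa = 3.39

[H+] = 10^(-2.23) = 5.89 × 10^-3 M
At equilibrium [HA] = 0.0903 − 5.89 × 10^-3 = 8.44 × 10^-2 M
Ka = [H+][A-]/[HA] = (5.89 × 10^-3)² / 8.44 × 10^-2 = 4.11 × 10^-4
pKa = -log(4.11 × 10^-4) = 3.39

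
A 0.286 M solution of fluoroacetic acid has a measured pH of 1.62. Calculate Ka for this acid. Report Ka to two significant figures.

[H+] = 10^(-1.62) = 2.40 × 10^-2 M
At equilibrium [HA] = 0.286 − 2.40 × 10^-2 = 2.62 × 10^-1 M
Ka = [H+][A-]/[HA] = (2.40 × 10^-2)² / 2.62 × 10^-1 = 2.2 × 10^-3

Ka = 2.2 × 10^-3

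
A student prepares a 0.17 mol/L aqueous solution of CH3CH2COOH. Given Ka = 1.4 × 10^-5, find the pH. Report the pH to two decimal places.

CH3CH2COOH ⇌ CH3CH2COO- + H+
Let x = [H+] at equilibrium. Ka = x²/(0.17 − x).
Assume x ≪ 0.17: x ≈ √(1.4 × 10^-5 × 0.17) = 1.54 × 10^-3 M
(x/C₀ = 0.91% < 5%, so the approximation holds.)
pH = −log[H+] = −log(1.54 × 10^-3) = 2.81

pH = 2.81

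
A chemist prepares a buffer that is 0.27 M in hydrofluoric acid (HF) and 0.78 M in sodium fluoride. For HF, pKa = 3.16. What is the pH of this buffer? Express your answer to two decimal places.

pH = 3.62

Henderson–Hasselbalch: pH = pKa + log([F-]/[HF]) = 3.16 + log(0.78/0.27)
pH = 3.16 + (+0.461) = 3.62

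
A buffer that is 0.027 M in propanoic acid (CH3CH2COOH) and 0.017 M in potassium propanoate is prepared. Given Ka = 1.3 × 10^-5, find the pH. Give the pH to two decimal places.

pH = 4.69

pKa = −log(1.3 × 10^-5) = 4.886
pH = pKa + log([A⁻]/[HA]) = 4.886 + log(0.017/0.027)
pH = 4.886 + (-0.201) = 4.69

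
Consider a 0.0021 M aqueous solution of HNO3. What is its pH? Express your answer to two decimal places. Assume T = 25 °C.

pH = 2.68

HNO3 is a strong acid and dissociates completely, so [H+] = 0.0021 M.
pH = -log(0.0021) = 2.68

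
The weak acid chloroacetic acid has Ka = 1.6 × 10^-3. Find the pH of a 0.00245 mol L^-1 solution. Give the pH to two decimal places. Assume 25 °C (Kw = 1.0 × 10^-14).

ClCH2COOH ⇌ ClCH2COO- + H+
From the ICE table, Ka = [H+]²/(0.00245 − [H+]) = 1.6 × 10^-3.
The 5% rule fails; solving [H+]² + Ka·[H+] − Ka·C₀ = 0 exactly:
[H+] = [−0.0016 + √(0.0016² + 1.57e-05)]/2 = 1.34 × 10^-3 M
pH = −log(1.34 × 10^-3) = 2.87

pH = 2.87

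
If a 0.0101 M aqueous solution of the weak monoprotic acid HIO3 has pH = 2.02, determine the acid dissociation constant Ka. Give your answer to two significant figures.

Ka = 1.7 × 10^-1

[H+] = 10^(-2.02) = 9.55 × 10^-3 M
At equilibrium [HA] = 0.0101 − 9.55 × 10^-3 = 5.50 × 10^-4 M
Ka = [H+][A-]/[HA] = (9.55 × 10^-3)² / 5.50 × 10^-4 = 1.7 × 10^-1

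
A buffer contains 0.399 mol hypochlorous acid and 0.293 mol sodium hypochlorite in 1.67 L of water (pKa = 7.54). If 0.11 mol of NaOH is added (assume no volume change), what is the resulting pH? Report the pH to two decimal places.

After neutralization: n(HOCl) = 0.289 mol, n(OCl-) = 0.403 mol.
pH = pKa + log([A⁻]/[HA]) = 7.54 + log(0.403/0.289) = 7.54 +0.144

pH = 7.68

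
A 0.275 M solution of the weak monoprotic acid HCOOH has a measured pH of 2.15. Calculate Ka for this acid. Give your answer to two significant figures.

Ka = 1.9 × 10^-4

[H+] = 10^(-2.15) = 7.08 × 10^-3 M
At equilibrium [HA] = 0.275 − 7.08 × 10^-3 = 2.68 × 10^-1 M
Ka = [H+][A-]/[HA] = (7.08 × 10^-3)² / 2.68 × 10^-1 = 1.9 × 10^-4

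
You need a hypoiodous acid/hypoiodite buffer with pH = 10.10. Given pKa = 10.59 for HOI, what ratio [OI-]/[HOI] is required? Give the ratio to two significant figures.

pH = pKa + log(r) ⇒ log(r) = 10.10 − 10.59 = -0.49
r = [OI-]/[HOI] = 10^(-0.49) = 0.324

ratio = 0.32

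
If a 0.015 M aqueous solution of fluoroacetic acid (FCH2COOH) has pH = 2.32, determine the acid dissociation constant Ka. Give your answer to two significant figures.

Ka = 2.2 × 10^-3

[H+] = 10^(-2.32) = 4.79 × 10^-3 M
At equilibrium [HA] = 0.015 − 4.79 × 10^-3 = 1.02 × 10^-2 M
Ka = [H+][A-]/[HA] = (4.79 × 10^-3)² / 1.02 × 10^-2 = 2.2 × 10^-3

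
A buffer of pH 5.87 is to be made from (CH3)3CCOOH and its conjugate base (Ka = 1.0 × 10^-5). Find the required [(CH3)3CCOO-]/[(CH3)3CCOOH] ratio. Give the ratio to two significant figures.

pKa = -log(1.0 × 10^-5) = 5.000
pH = pKa + log(r) ⇒ log(r) = 5.87 − 5.000 = +0.870
r = [(CH3)3CCOO-]/[(CH3)3CCOOH] = 10^(+0.870) = 7.41

ratio = 7.4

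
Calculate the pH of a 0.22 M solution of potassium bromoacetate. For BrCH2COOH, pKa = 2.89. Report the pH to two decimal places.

BrCH2COO- is the conjugate base of the weak acid BrCH2COOH.
Ka = 10^(−2.89) = 1.29 × 10^-3
Kb = Kw/Ka = 1.0×10^-14 / 1.29 × 10^-3 = 7.75 × 10^-12
Kb = [OH-]²/(0.22 − [OH-]) = 7.75 × 10^-12
Since Kb ≪ C₀, [OH-] ≈ √(Kb·C₀) = 1.31 × 10^-6 M.
pOH = 5.88, so pH = 14.00 − pOH = 8.12

pH = 8.12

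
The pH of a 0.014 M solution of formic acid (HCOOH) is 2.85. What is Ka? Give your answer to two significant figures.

[H+] = 10^(-2.85) = 1.41 × 10^-3 M
At equilibrium [HA] = 0.014 − 1.41 × 10^-3 = 1.26 × 10^-2 M
Ka = [H+][A-]/[HA] = (1.41 × 10^-3)² / 1.26 × 10^-2 = 1.6 × 10^-4

Ka = 1.6 × 10^-4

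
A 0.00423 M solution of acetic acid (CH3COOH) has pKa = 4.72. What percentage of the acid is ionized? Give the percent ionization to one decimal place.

CH3COOH ⇌ CH3COO- + H+; let x = [H+] at equilibrium.
Ka = 10^(−4.72) = 1.91 × 10^-5
Ka = x²/(C₀ − x); solving the quadratic gives x = 2.75 × 10^-4 M.
% ionization = x/C₀ × 100% = 2.75 × 10^-4/0.00423 × 100% = 6.5%

6.5%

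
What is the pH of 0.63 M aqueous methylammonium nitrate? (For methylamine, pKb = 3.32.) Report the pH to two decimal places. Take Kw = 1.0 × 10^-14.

CH3NH3+ is the conjugate acid of the weak base CH3NH2.
Kb = 10^(−3.32) = 4.79 × 10^-4
Ka = Kw/Kb = 1.0×10^-14 / 4.79 × 10^-4 = 2.09 × 10^-11
From the ICE table, Ka = x²/(0.63 − x) = 2.09 × 10^-11.
Since Ka ≪ C₀, x ≈ √(Ka·C₀) = 3.63 × 10^-6 M.
Check: 0.00058% ionized — well under 5%, approximation valid.
pH = −log(3.63 × 10^-6) = 5.44

pH = 5.44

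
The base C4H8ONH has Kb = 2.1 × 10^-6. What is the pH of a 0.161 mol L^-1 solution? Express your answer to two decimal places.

C4H8ONH + H2O ⇌ C4H8ONH2+ + OH-
Kb = [OH-]²/(0.161 − [OH-]) = 2.1 × 10^-6
Since Kb ≪ C₀, [OH-] ≈ √(Kb·C₀) = 5.81 × 10^-4 M.
pOH = −log(5.81 × 10^-4) = 3.24; pH = 14.00 − 3.24 = 10.76

pH = 10.76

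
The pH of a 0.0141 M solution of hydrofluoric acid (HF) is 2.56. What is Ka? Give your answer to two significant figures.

[H+] = 10^(-2.56) = 2.75 × 10^-3 M
At equilibrium [HA] = 0.0141 − 2.75 × 10^-3 = 1.13 × 10^-2 M
Ka = [H+][A-]/[HA] = (2.75 × 10^-3)² / 1.13 × 10^-2 = 6.7 × 10^-4

Ka = 6.7 × 10^-4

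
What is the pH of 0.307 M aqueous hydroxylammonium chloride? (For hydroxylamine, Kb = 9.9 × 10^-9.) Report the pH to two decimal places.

NH3OH+ is the conjugate acid of the weak base NH2OH.
Ka = Kw/Kb = 1.0×10^-14 / 9.9 × 10^-9 = 1.01 × 10^-6
Ka = [H+]²/(0.307 − [H+]) = 1.01 × 10^-6
Since Ka ≪ C₀, [H+] ≈ √(Ka·C₀) = 5.57 × 10^-4 M.
Check: 0.18% ionized — well under 5%, approximation valid.
pH = −log[H+] = −log(5.57 × 10^-4) = 3.25

pH = 3.25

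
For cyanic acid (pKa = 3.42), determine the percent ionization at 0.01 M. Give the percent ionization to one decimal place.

17.7%

HOCN ⇌ OCN- + H+; let x = [H+] at equilibrium.
Ka = 10^(−3.42) = 3.80 × 10^-4
Solve x² + 0.00038x − 3.8e-06 = 0 → x = 1.77 × 10^-3 M
Fraction ionized = 1.77 × 10^-3 / 0.01 = 0.1770 → 17.7%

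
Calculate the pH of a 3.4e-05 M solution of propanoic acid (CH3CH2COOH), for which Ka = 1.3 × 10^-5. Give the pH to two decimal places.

CH3CH2COOH ⇌ CH3CH2COO- + H+
Let x = [H+] at equilibrium. Ka = x²/(3.4e-05 − x).
x is not negligible relative to C₀; solve x² + 1.3e-05·x − 4.42e-10 = 0.
x = [−1.3e-05 + √(1.3e-05² + 1.77e-09)]/2 = 1.55 × 10^-5 M
pH = −log[H+] = −log(1.55 × 10^-5) = 4.81

pH = 4.81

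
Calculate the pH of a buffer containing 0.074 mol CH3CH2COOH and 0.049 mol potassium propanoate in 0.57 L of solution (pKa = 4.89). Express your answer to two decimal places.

pH = 4.71

pH = pKa + log([A⁻]/[HA]) = 4.89 + log(0.049/0.074)
pH = 4.89 + (-0.179) = 4.71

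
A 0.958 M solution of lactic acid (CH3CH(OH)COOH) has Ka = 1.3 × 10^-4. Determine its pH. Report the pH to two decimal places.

pH = 1.95

CH3CH(OH)COOH ⇌ CH3CH(OH)COO- + H+
From the ICE table, Ka = x²/(0.958 − x) = 1.3 × 10^-4.
Neglecting x in the denominator: x = √(1.3 × 10^-4 × 0.958) = 1.12 × 10^-2 M
Check: 1.2% ionized — well under 5%, approximation valid.
pH = −log(1.12 × 10^-2) = 1.95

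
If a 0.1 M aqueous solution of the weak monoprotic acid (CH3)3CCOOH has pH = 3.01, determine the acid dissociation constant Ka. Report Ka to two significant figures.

[H+] = 10^(-3.01) = 9.77 × 10^-4 M
At equilibrium [HA] = 0.1 − 9.77 × 10^-4 = 9.90 × 10^-2 M
Ka = [H+][A-]/[HA] = (9.77 × 10^-4)² / 9.90 × 10^-2 = 9.6 × 10^-6

Ka = 9.6 × 10^-6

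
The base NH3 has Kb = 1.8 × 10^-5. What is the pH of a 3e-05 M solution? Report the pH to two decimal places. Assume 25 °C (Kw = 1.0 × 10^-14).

pH = 9.20

NH3 + H2O ⇌ NH4+ + OH-
From the ICE table, Kb = [OH-]²/(3e-05 − [OH-]) = 1.8 × 10^-5.
Here C₀/Kb ≈ 1.67, so the small-[OH-] approximation fails. Use the quadratic:
[OH-] = [−1.8e-05 + √(1.8e-05² + 2.16e-09)]/2 = 1.59 × 10^-5 M
pOH = 4.80, so pH = 14.00 − pOH = 9.20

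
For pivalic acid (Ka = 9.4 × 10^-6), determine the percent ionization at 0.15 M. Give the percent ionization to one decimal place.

0.8%

(CH3)3CCOOH ⇌ (CH3)3CCOO- + H+; let x = [H+] at equilibrium.
x ≈ √(Ka·C₀) = √(9.4 × 10^-6 × 0.15) = 1.19 × 10^-3 M
% ionization = x/C₀ × 100% = 1.19 × 10^-3/0.15 × 100% = 0.8%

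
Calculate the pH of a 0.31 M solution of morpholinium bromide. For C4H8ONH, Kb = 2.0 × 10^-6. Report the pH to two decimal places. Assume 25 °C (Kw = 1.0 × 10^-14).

C4H8ONH2+ is the conjugate acid of the weak base C4H8ONH.
Ka = Kw/Kb = 1.0×10^-14 / 2.0 × 10^-6 = 5.00 × 10^-9
Let x = [H+] at equilibrium. Ka = x²/(0.31 − x).
Assume x ≪ 0.31: x ≈ √(5.00 × 10^-9 × 0.31) = 3.94 × 10^-5 M
(x/C₀ = 0.013% < 5%, so the approximation holds.)
pH = −log(3.94 × 10^-5) = 4.40

pH = 4.40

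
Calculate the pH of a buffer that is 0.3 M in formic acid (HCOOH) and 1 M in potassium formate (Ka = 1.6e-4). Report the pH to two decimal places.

pH = 4.32

pKa = −log(1.6 × 10^-4) = 3.796
pH = pKa + log([A⁻]/[HA]) = 3.796 + log(1/0.3)
pH = 3.796 + (+0.523) = 4.32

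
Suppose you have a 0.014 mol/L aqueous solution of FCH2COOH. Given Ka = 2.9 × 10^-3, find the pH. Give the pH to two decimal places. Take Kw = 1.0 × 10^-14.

FCH2COOH ⇌ FCH2COO- + H+
From the ICE table, Ka = [H+]²/(0.014 − [H+]) = 2.9 × 10^-3.
[H+] is not negligible relative to C₀; solve [H+]² + 0.0029·[H+] − 4.06e-05 = 0.
[H+] = (−Ka + √(Ka² + 4·Ka·C₀))/2 = 5.08 × 10^-3 M
pH = −log[H+] = −log(5.08 × 10^-3) = 2.29

pH = 2.29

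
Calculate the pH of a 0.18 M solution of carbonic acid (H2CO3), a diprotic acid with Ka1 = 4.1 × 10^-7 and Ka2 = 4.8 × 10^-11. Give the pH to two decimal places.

Ka1 ≫ Ka2, so treat the first dissociation as the only significant source of H+.
Ka1 = x²/(0.18 − x) = 4.1 × 10^-7
x ≈ √(4.1 × 10^-7 × 0.18) = 2.72 × 10^-4 M
pH = −log(2.72 × 10^-4) = 3.57

pH = 3.57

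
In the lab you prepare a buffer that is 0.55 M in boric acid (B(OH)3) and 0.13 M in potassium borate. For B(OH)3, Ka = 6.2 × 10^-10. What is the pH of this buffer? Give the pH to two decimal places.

pH = 8.58

pKa = −log(6.2 × 10^-10) = 9.208
Henderson–Hasselbalch: pH = pKa + log([B(OH)4-]/[B(OH)3]) = 9.208 + log(0.13/0.55)
pH = 9.208 + (-0.626) = 8.58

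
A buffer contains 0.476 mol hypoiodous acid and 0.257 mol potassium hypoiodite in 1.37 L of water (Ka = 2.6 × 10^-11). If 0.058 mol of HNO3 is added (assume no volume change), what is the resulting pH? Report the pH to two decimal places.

After neutralization: n(HOI) = 0.534 mol, n(OI-) = 0.199 mol.
pKa = −log(2.6 × 10^-11) = 10.585
pH = pKa + log([A⁻]/[HA]) = 10.585 + log(0.199/0.534) = 10.585 -0.429

pH = 10.16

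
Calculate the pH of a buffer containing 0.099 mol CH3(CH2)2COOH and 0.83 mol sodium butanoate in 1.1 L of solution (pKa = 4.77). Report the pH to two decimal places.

pH = 5.69

pH = pKa + log([A⁻]/[HA]) = 4.77 + log(0.83/0.099)
pH = 4.77 + (+0.923) = 5.69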